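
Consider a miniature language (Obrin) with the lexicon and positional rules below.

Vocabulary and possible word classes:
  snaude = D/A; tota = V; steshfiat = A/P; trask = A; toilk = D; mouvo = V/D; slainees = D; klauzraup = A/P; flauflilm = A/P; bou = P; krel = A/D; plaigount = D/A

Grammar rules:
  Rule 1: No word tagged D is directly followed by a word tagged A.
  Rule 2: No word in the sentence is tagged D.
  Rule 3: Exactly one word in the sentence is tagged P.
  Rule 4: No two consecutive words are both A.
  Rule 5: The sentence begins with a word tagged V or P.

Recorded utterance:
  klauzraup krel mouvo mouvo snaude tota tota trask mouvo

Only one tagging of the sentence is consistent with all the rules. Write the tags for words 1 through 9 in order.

P A V V A V V A V

Candidates per position — 1:klauzraup {A,P}; 2:krel {A,D}; 3:mouvo {V,D}; 4:mouvo {V,D}; 5:snaude {D,A}; 6:tota {V}; 7:tota {V}; 8:trask {A}; 9:mouvo {V,D}.
Position 1: A is ruled out by rule 3; that leaves P.
Position 2: D is ruled out by rule 2; that leaves A.
Position 3: D is ruled out by rule 2; that leaves V.
Position 4: D is ruled out by rule 2; that leaves V.
Position 5: D is ruled out by rule 2; that leaves A.
Position 9: D is ruled out by rule 2; that leaves V.
The unique satisfying tagging is: P A V V A V V A V.
Check: rule 1 ok; rule 2 ok; rule 3 ok; rule 4 ok; rule 5 ok.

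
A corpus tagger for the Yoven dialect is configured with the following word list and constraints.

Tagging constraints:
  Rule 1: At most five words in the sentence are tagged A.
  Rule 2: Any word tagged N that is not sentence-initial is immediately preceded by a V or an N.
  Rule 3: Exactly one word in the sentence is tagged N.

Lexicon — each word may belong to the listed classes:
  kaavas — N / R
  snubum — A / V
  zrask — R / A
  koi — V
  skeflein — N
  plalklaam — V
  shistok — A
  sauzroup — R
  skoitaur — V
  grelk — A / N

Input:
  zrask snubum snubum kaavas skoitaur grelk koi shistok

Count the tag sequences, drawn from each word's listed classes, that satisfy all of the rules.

12

Candidates per position — 1:zrask {R,A}; 2:snubum {A,V}; 3:snubum {A,V}; 4:kaavas {N,R}; 5:skoitaur {V}; 6:grelk {A,N}; 7:koi {V}; 8:shistok {A}.
There are 32 candidate sequences in total.
Checking each against the rules leaves 12 sequences.
Count = 12.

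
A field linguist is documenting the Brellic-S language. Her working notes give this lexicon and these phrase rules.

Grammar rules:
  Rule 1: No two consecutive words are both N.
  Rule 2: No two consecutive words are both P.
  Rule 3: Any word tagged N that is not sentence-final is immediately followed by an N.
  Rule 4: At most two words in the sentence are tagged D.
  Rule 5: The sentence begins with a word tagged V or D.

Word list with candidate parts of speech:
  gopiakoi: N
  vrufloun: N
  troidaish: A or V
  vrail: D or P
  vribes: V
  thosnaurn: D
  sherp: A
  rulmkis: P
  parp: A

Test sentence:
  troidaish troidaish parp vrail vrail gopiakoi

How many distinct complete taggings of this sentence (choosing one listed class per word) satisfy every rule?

Candidates per position — 1:troidaish {A,V}; 2:troidaish {A,V}; 3:parp {A}; 4:vrail {D,P}; 5:vrail {D,P}; 6:gopiakoi {N}.
There are 16 candidate sequences in total.
Checking each against the rules leaves 6 sequences.
Count = 6.

6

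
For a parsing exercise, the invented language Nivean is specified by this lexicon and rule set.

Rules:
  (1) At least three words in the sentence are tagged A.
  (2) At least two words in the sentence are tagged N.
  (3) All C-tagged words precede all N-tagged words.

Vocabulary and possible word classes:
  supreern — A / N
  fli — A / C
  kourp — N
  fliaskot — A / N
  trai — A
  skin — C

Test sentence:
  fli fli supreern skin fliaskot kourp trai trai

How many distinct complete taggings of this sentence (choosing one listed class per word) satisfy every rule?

Candidates per position — 1:fli {A,C}; 2:fli {A,C}; 3:supreern {A,N}; 4:skin {C}; 5:fliaskot {A,N}; 6:kourp {N}; 7:trai {A}; 8:trai {A}.
There are 16 candidate sequences in total.
The sequences that satisfy every rule: A A A C N N A A; A C A C N N A A; C A A C N N A A; C C A C N N A A.
Count = 4.

4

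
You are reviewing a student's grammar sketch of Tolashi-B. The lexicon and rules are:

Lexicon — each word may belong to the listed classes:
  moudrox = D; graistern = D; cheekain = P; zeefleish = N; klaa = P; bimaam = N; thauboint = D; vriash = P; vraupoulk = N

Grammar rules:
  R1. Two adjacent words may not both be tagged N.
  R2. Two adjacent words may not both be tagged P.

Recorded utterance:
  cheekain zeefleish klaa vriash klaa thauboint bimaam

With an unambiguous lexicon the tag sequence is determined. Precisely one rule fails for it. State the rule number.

2

Fixed tagging: P N P P P D N.
Applying the rules: R1 pass, R2 fail.
Only rule 2 fails.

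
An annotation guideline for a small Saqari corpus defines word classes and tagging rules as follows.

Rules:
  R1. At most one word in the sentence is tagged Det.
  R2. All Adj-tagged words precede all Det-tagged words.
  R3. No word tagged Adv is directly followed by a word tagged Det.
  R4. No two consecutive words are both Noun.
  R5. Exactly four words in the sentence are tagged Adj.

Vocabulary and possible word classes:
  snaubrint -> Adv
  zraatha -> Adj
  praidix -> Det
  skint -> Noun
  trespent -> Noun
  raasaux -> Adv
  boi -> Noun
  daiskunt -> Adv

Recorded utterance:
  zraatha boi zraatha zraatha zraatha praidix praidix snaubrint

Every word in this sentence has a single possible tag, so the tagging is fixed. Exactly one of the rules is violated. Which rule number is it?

1

Fixed tagging: Adj Noun Adj Adj Adj Det Det Adv.
Rule check: R1 fails, R2 ok, R3 ok, R4 ok, R5 ok.
Only rule 1 fails.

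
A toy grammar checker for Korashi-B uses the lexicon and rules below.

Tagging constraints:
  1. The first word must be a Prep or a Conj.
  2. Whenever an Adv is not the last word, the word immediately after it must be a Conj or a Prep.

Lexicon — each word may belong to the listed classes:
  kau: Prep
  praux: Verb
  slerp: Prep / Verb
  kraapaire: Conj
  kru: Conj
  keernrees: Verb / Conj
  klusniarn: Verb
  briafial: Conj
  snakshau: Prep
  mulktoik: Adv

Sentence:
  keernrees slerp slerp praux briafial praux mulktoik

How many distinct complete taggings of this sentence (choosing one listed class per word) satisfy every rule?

Candidates per position — 1:keernrees {Verb,Conj}; 2:slerp {Prep,Verb}; 3:slerp {Prep,Verb}; 4:praux {Verb}; 5:briafial {Conj}; 6:praux {Verb}; 7:mulktoik {Adv}.
There are 8 candidate sequences in total.
The sequences that satisfy every rule: Conj Prep Prep Verb Conj Verb Adv; Conj Prep Verb Verb Conj Verb Adv; Conj Verb Prep Verb Conj Verb Adv; Conj Verb Verb Verb Conj Verb Adv.
Count = 4.

4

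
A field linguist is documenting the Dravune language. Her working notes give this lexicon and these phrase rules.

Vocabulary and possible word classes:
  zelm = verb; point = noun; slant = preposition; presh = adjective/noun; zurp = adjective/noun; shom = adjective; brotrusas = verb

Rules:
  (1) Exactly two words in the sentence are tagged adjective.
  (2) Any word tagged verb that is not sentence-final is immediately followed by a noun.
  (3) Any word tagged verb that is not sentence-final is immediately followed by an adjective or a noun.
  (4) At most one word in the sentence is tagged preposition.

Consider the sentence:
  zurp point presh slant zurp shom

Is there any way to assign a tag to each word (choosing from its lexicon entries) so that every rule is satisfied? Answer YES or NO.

Candidates per position — 1:zurp {adjective,noun}; 2:point {noun}; 3:presh {adjective,noun}; 4:slant {preposition}; 5:zurp {adjective,noun}; 6:shom {adjective}.
One satisfying assignment: adjective noun noun preposition noun adjective.
Check: rule 1 ok; rule 2 ok; rule 3 ok; rule 4 ok.

YES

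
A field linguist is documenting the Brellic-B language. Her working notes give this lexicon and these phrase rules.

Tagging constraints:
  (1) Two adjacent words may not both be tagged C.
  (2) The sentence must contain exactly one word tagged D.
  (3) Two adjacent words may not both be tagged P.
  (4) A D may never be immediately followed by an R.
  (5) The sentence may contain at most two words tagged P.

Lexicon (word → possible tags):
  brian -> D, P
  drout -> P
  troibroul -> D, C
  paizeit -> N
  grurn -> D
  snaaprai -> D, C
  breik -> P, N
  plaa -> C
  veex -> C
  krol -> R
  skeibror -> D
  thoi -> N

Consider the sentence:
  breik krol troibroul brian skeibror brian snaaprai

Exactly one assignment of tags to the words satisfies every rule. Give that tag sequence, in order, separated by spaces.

N R C P D P C

Candidates per position — 1:breik {P,N}; 2:krol {R}; 3:troibroul {D,C}; 4:brian {D,P}; 5:skeibror {D}; 6:brian {D,P}; 7:snaaprai {D,C}.
Position 3: tagging it D would leave rule 2 unsatisfiable, so it must be C.
Position 4: tagging it D would leave rule 2 unsatisfiable, so it must be P.
Position 6: tagging it D would leave rule 2 unsatisfiable, so it must be P.
Position 7: tagging it D would leave rule 2 unsatisfiable, so it must be C.
Position 1: tagging it P would leave rule 5 unsatisfiable, so it must be N.
So the tagging must be: N R C P D P C.
Rule-by-rule: rule 1 ✓; rule 2 ✓; rule 3 ✓; rule 4 ✓; rule 5 ✓.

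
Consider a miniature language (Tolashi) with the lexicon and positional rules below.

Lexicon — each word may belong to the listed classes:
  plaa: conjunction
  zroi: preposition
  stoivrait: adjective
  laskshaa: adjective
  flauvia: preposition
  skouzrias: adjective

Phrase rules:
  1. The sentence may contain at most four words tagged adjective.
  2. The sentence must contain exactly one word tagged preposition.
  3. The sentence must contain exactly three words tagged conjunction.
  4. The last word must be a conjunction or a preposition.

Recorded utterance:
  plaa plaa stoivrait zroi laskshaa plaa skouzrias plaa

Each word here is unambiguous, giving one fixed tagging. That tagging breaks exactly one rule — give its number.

3

Fixed tagging: conjunction conjunction adjective preposition adjective conjunction adjective conjunction.
Applying the rules: R1 ✓, R2 ✓, R3 ✗, R4 ✓.
Only rule 3 fails.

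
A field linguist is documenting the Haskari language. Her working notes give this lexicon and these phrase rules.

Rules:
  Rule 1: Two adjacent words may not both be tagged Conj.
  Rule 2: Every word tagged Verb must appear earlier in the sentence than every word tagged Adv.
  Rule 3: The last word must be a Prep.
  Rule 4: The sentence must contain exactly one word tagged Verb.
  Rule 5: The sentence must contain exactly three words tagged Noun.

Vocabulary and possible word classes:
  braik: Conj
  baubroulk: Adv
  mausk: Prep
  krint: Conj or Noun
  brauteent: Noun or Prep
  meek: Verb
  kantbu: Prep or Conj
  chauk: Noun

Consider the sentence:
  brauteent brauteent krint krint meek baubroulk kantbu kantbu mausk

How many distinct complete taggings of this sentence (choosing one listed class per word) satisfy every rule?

Candidates per position — 1:brauteent {Noun,Prep}; 2:brauteent {Noun,Prep}; 3:krint {Conj,Noun}; 4:krint {Conj,Noun}; 5:meek {Verb}; 6:baubroulk {Adv}; 7:kantbu {Prep,Conj}; 8:kantbu {Prep,Conj}; 9:mausk {Prep}.
There are 64 candidate sequences in total.
Checking each against the rules leaves 12 sequences.
Count = 12.

12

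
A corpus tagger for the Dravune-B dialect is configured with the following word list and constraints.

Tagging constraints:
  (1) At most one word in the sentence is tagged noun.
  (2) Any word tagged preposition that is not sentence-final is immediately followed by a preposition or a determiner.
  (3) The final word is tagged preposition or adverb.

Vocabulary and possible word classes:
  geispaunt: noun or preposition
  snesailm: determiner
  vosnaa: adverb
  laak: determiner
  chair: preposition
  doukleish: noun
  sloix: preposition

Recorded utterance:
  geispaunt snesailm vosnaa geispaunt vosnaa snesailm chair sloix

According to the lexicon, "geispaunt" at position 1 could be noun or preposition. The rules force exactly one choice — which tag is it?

Candidates per position — 1:geispaunt {noun,preposition}; 2:snesailm {determiner}; 3:vosnaa {adverb}; 4:geispaunt {noun,preposition}; 5:vosnaa {adverb}; 6:snesailm {determiner}; 7:chair {preposition}; 8:sloix {preposition}.
Word 4 cannot be preposition — rule 2 would then fail for every completion. It is noun.
Word 1 cannot be noun — rule 1 would then fail for every completion. It is preposition.
The only consistent sequence is: preposition determiner adverb noun adverb determiner preposition preposition.
Check: rule 1 ✓; rule 2 ✓; rule 3 ✓.

preposition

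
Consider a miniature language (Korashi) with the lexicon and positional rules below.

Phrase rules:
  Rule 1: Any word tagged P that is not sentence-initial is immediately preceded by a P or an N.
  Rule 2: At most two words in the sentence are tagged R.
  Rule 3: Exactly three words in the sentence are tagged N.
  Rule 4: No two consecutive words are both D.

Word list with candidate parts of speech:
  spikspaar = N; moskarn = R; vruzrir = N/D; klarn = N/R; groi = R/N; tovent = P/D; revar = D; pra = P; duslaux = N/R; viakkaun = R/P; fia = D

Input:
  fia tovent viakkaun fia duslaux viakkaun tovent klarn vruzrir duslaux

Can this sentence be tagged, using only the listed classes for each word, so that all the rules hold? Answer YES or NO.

Candidates per position — 1:fia {D}; 2:tovent {P,D}; 3:viakkaun {R,P}; 4:fia {D}; 5:duslaux {N,R}; 6:viakkaun {R,P}; 7:tovent {P,D}; 8:klarn {N,R}; 9:vruzrir {N,D}; 10:duslaux {N,R}.
Every candidate sequence violates at least one rule; no consistent tagging exists.

NO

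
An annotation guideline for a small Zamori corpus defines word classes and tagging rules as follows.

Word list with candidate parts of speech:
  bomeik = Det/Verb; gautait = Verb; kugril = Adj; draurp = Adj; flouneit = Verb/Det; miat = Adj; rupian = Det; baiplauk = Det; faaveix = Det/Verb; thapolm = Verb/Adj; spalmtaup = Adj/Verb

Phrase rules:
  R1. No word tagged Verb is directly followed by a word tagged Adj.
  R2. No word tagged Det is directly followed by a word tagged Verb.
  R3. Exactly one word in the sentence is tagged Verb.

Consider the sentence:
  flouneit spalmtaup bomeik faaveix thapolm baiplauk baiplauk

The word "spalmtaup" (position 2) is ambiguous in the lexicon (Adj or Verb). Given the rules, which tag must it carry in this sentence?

Candidates per position — 1:flouneit {Verb,Det}; 2:spalmtaup {Adj,Verb}; 3:bomeik {Det,Verb}; 4:faaveix {Det,Verb}; 5:thapolm {Verb,Adj}; 6:baiplauk {Det}; 7:baiplauk {Det}.
Position 2: the remaining choice is settled jointly with positions 1, 3, 4, 5 — only Adj at position 2 is part of a tagging that satisfies every rule.
The only consistent sequence is: Det Adj Verb Det Adj Det Det.
Verifying each rule — rule 1 ok; rule 2 ok; rule 3 ok.

Adj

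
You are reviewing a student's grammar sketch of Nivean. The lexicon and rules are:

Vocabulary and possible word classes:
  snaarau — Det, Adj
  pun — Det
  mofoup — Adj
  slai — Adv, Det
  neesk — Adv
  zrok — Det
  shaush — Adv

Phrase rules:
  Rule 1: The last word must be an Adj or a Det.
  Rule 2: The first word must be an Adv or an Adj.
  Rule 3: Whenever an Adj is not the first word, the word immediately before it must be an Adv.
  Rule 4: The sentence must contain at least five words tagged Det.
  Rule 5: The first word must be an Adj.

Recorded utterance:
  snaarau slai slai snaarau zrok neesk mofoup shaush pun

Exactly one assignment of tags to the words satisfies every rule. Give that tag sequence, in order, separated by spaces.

Adj Det Det Det Det Adv Adj Adv Det

Candidates per position — 1:snaarau {Det,Adj}; 2:slai {Adv,Det}; 3:slai {Adv,Det}; 4:snaarau {Det,Adj}; 5:zrok {Det}; 6:neesk {Adv}; 7:mofoup {Adj}; 8:shaush {Adv}; 9:pun {Det}.
Position 1: Det is ruled out by rule 2; that leaves Adj.
Position 2: Adv is ruled out by rule 4; that leaves Det.
Position 3: Adv is ruled out by rule 4; that leaves Det.
Position 4: Adj is ruled out by rule 3; that leaves Det.
The unique satisfying tagging is: Adj Det Det Det Det Adv Adj Adv Det.
Verifying each rule — rule 1 holds; rule 2 holds; rule 3 holds; rule 4 holds; rule 5 holds.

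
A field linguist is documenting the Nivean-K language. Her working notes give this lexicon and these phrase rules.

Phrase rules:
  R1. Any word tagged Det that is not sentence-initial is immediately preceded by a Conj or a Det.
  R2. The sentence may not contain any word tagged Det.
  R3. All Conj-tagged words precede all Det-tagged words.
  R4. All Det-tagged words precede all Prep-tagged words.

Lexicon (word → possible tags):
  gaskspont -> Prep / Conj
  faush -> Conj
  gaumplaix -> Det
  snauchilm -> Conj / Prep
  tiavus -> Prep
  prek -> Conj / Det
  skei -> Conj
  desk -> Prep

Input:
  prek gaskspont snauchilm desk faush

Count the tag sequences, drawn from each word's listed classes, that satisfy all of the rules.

4

Candidates per position — 1:prek {Conj,Det}; 2:gaskspont {Prep,Conj}; 3:snauchilm {Conj,Prep}; 4:desk {Prep}; 5:faush {Conj}.
There are 8 candidate sequences in total.
The sequences that satisfy every rule: Conj Prep Conj Prep Conj; Conj Prep Prep Prep Conj; Conj Conj Conj Prep Conj; Conj Conj Prep Prep Conj.
Count = 4.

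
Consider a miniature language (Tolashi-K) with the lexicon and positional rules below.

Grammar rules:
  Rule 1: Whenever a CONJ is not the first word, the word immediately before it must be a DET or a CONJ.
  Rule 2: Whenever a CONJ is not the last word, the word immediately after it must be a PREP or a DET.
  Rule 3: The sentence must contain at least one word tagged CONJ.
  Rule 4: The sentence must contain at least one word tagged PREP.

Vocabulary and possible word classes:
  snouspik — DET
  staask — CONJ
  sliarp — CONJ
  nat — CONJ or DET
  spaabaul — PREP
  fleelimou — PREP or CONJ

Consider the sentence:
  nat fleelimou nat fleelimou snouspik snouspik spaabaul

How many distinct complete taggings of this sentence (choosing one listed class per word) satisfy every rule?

Candidates per position — 1:nat {CONJ,DET}; 2:fleelimou {PREP,CONJ}; 3:nat {CONJ,DET}; 4:fleelimou {PREP,CONJ}; 5:snouspik {DET}; 6:snouspik {DET}; 7:spaabaul {PREP}.
There are 16 candidate sequences in total.
The sequences that satisfy every rule: CONJ PREP DET PREP DET DET PREP; CONJ PREP DET CONJ DET DET PREP; DET PREP DET CONJ DET DET PREP; DET CONJ DET PREP DET DET PREP; DET CONJ DET CONJ DET DET PREP.
Count = 5.

5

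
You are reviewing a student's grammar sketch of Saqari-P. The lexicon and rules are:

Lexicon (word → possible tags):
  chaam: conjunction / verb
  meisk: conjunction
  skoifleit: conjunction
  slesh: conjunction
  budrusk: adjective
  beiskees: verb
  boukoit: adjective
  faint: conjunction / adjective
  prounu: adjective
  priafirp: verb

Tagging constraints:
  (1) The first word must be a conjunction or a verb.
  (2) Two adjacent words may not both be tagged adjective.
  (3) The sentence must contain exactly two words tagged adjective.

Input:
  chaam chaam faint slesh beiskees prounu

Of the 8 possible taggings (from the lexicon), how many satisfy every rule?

Candidates per position — 1:chaam {conjunction,verb}; 2:chaam {conjunction,verb}; 3:faint {conjunction,adjective}; 4:slesh {conjunction}; 5:beiskees {verb}; 6:prounu {adjective}.
There are 8 candidate sequences in total.
The sequences that satisfy every rule: conjunction conjunction adjective conjunction verb adjective; conjunction verb adjective conjunction verb adjective; verb conjunction adjective conjunction verb adjective; verb verb adjective conjunction verb adjective.
Count = 4.

4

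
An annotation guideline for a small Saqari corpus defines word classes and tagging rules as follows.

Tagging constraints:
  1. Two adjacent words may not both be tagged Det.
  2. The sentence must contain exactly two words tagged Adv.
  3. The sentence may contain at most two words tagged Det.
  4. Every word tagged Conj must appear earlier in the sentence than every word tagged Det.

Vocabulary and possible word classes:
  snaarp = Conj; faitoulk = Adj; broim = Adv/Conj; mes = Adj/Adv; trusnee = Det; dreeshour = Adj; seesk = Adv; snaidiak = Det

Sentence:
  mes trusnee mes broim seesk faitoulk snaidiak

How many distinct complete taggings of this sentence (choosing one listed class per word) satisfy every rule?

1

Candidates per position — 1:mes {Adj,Adv}; 2:trusnee {Det}; 3:mes {Adj,Adv}; 4:broim {Adv,Conj}; 5:seesk {Adv}; 6:faitoulk {Adj}; 7:snaidiak {Det}.
There are 8 candidate sequences in total.
The sequences that satisfy every rule: Adj Det Adj Adv Adv Adj Det.
Count = 1.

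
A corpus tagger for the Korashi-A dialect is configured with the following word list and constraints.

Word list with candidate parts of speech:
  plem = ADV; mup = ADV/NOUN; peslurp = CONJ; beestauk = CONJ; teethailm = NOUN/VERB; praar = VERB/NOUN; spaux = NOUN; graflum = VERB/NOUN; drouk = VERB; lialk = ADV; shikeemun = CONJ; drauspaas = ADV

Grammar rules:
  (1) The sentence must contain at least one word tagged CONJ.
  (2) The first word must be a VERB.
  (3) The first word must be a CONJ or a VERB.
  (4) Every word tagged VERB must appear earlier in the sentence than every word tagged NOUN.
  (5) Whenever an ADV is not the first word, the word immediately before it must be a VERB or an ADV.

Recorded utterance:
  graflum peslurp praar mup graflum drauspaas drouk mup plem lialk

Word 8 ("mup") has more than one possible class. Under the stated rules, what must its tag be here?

Candidates per position — 1:graflum {VERB,NOUN}; 2:peslurp {CONJ}; 3:praar {VERB,NOUN}; 4:mup {ADV,NOUN}; 5:graflum {VERB,NOUN}; 6:drauspaas {ADV}; 7:drouk {VERB}; 8:mup {ADV,NOUN}; 9:plem {ADV}; 10:lialk {ADV}.
Position 1: NOUN is ruled out by rule 2; that leaves VERB.
Position 3: NOUN is ruled out by rule 4; that leaves VERB.
Position 4: NOUN is ruled out by rule 4; that leaves ADV.
Position 5: NOUN is ruled out by rule 4; that leaves VERB.
Position 8: NOUN is ruled out by rule 5; that leaves ADV.
That leaves exactly one tagging: VERB CONJ VERB ADV VERB ADV VERB ADV ADV ADV.
Checking: rule 1 holds; rule 2 holds; rule 3 holds; rule 4 holds; rule 5 holds.

ADV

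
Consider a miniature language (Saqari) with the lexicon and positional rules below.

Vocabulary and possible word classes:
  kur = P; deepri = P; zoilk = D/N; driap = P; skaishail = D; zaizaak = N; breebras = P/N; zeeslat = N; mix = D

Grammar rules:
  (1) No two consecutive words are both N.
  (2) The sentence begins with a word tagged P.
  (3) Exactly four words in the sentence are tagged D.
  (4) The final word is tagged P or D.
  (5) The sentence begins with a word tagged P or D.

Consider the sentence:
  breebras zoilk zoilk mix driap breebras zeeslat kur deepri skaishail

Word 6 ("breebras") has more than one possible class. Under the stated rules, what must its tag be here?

P

Candidates per position — 1:breebras {P,N}; 2:zoilk {D,N}; 3:zoilk {D,N}; 4:mix {D}; 5:driap {P}; 6:breebras {P,N}; 7:zeeslat {N}; 8:kur {P}; 9:deepri {P}; 10:skaishail {D}.
At position 1, choosing N makes rule 2 impossible to satisfy; hence P.
At position 2, choosing N makes rule 3 impossible to satisfy; hence D.
At position 3, choosing N makes rule 3 impossible to satisfy; hence D.
At position 6, choosing N makes rule 1 impossible to satisfy; hence P.
So the tagging must be: P D D D P P N P P D.
Checking: rule 1 satisfied; rule 2 satisfied; rule 3 satisfied; rule 4 satisfied; rule 5 satisfied.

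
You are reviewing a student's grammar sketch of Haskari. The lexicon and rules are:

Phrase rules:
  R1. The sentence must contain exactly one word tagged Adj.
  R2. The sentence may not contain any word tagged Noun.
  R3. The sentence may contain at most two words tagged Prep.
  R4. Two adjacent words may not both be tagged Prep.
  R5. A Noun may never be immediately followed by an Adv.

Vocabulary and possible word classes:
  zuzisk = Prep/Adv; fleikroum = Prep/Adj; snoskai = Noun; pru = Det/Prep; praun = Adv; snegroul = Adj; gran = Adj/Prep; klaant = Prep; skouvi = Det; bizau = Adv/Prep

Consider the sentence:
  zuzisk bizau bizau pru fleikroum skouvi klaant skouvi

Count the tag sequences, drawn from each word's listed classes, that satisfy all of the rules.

5

Candidates per position — 1:zuzisk {Prep,Adv}; 2:bizau {Adv,Prep}; 3:bizau {Adv,Prep}; 4:pru {Det,Prep}; 5:fleikroum {Prep,Adj}; 6:skouvi {Det}; 7:klaant {Prep}; 8:skouvi {Det}.
There are 32 candidate sequences in total.
The sequences that satisfy every rule: Prep Adv Adv Det Adj Det Prep Det; Adv Adv Adv Det Adj Det Prep Det; Adv Adv Adv Prep Adj Det Prep Det; Adv Adv Prep Det Adj Det Prep Det; Adv Prep Adv Det Adj Det Prep Det.
Count = 5.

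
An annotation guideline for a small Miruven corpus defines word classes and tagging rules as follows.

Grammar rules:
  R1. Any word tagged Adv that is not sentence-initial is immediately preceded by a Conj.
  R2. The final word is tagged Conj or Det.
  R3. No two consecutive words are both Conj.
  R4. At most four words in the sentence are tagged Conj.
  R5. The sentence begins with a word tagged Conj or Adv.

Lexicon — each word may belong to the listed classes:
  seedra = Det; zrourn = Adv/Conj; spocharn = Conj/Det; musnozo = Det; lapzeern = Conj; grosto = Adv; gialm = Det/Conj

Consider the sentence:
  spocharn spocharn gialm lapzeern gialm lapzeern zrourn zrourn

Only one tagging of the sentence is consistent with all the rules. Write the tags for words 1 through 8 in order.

Conj Det Det Conj Det Conj Adv Conj

Candidates per position — 1:spocharn {Conj,Det}; 2:spocharn {Conj,Det}; 3:gialm {Det,Conj}; 4:lapzeern {Conj}; 5:gialm {Det,Conj}; 6:lapzeern {Conj}; 7:zrourn {Adv,Conj}; 8:zrourn {Adv,Conj}.
At position 1, choosing Det makes rule 5 impossible to satisfy; hence Conj.
At position 2, choosing Conj makes rule 3 impossible to satisfy; hence Det.
At position 3, choosing Conj makes rule 3 impossible to satisfy; hence Det.
At position 5, choosing Conj makes rule 3 impossible to satisfy; hence Det.
At position 7, choosing Conj makes rule 3 impossible to satisfy; hence Adv.
At position 8, choosing Adv makes rule 1 impossible to satisfy; hence Conj.
The only consistent sequence is: Conj Det Det Conj Det Conj Adv Conj.
Checking: rule 1 holds; rule 2 holds; rule 3 holds; rule 4 holds; rule 5 holds.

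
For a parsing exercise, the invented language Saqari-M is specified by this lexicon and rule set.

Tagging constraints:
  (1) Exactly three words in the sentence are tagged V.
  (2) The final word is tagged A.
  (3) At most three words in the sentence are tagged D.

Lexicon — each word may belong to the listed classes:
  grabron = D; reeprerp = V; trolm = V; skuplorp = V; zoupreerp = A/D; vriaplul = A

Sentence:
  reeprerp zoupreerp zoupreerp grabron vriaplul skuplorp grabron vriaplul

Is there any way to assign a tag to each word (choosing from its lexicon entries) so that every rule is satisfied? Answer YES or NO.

NO

Candidates per position — 1:reeprerp {V}; 2:zoupreerp {A,D}; 3:zoupreerp {A,D}; 4:grabron {D}; 5:vriaplul {A}; 6:skuplorp {V}; 7:grabron {D}; 8:vriaplul {A}.
Rule 1 cannot be satisfied by any choice of tags from the lexicon.
So there is no consistent tagging.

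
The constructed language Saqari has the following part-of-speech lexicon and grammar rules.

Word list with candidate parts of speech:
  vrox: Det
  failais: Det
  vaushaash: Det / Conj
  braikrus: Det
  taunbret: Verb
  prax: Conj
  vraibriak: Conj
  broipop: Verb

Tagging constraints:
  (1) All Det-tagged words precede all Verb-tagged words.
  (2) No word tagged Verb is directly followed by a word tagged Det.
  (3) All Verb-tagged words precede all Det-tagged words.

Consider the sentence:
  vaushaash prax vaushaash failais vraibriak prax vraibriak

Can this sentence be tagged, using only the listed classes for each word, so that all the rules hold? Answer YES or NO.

Candidates per position — 1:vaushaash {Det,Conj}; 2:prax {Conj}; 3:vaushaash {Det,Conj}; 4:failais {Det}; 5:vraibriak {Conj}; 6:prax {Conj}; 7:vraibriak {Conj}.
One satisfying assignment: Det Conj Det Det Conj Conj Conj.
Checking: rule 1 holds; rule 2 holds; rule 3 holds.

YES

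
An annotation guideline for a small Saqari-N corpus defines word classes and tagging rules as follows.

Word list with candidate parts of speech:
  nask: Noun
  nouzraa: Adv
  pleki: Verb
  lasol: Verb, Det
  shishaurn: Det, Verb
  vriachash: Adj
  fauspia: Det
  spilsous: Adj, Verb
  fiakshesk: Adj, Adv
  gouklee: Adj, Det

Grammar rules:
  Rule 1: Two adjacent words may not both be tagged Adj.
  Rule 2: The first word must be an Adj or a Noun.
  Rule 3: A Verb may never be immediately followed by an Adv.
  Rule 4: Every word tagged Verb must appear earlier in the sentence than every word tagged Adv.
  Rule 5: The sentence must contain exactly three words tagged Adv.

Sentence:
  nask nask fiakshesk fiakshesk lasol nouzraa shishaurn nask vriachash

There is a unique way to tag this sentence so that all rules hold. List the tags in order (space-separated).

Candidates per position — 1:nask {Noun}; 2:nask {Noun}; 3:fiakshesk {Adj,Adv}; 4:fiakshesk {Adj,Adv}; 5:lasol {Verb,Det}; 6:nouzraa {Adv}; 7:shishaurn {Det,Verb}; 8:nask {Noun}; 9:vriachash {Adj}.
Position 3: Adj is ruled out by rule 5; that leaves Adv.
Position 4: Adj is ruled out by rule 5; that leaves Adv.
Position 5: Verb is ruled out by rule 3; that leaves Det.
Position 7: Verb is ruled out by rule 4; that leaves Det.
That leaves exactly one tagging: Noun Noun Adv Adv Det Adv Det Noun Adj.
Verifying each rule — rule 1 holds; rule 2 holds; rule 3 holds; rule 4 holds; rule 5 holds.

Noun Noun Adv Adv Det Adv Det Noun Adj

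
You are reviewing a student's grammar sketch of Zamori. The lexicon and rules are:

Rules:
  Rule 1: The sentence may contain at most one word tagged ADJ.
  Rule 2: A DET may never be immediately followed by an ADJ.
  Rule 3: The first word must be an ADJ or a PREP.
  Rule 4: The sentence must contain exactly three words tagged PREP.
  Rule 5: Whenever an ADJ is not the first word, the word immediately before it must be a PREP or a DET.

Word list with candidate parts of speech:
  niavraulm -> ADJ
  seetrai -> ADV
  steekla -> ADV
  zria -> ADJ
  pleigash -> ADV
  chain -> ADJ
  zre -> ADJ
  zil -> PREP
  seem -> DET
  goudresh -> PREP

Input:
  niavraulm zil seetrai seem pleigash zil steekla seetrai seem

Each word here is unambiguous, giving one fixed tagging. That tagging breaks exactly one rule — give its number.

4

Fixed tagging: ADJ PREP ADV DET ADV PREP ADV ADV DET.
Checking each rule: R1 ok, R2 ok, R3 ok, R4 fails, R5 ok.
Only rule 4 fails.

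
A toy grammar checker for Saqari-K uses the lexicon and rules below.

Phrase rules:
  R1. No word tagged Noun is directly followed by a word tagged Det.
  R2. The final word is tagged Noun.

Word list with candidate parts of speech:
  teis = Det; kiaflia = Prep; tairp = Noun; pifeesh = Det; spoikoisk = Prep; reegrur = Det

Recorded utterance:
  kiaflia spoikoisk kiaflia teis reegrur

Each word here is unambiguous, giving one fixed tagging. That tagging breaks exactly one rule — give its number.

Fixed tagging: Prep Prep Prep Det Det.
Applying the rules: R1 ok, R2 fails.
Only rule 2 fails.

2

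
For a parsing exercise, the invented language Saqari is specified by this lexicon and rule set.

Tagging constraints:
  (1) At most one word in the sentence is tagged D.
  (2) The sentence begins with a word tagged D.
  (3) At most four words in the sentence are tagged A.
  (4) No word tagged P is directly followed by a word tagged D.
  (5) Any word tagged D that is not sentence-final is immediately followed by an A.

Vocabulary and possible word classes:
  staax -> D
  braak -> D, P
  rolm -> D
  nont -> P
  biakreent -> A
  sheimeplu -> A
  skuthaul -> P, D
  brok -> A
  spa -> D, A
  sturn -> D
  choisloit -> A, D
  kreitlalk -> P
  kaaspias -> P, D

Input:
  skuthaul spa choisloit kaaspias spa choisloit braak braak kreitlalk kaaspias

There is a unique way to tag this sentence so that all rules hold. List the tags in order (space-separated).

D A A P A A P P P P

Candidates per position — 1:skuthaul {P,D}; 2:spa {D,A}; 3:choisloit {A,D}; 4:kaaspias {P,D}; 5:spa {D,A}; 6:choisloit {A,D}; 7:braak {D,P}; 8:braak {D,P}; 9:kreitlalk {P}; 10:kaaspias {P,D}.
Word 1 cannot be P — rule 2 would then fail for every completion. It is D.
Word 2 cannot be D — rule 1 would then fail for every completion. It is A.
Word 3 cannot be D — rule 1 would then fail for every completion. It is A.
Word 4 cannot be D — rule 1 would then fail for every completion. It is P.
Word 5 cannot be D — rule 1 would then fail for every completion. It is A.
Word 6 cannot be D — rule 1 would then fail for every completion. It is A.
Word 7 cannot be D — rule 1 would then fail for every completion. It is P.
Word 8 cannot be D — rule 1 would then fail for every completion. It is P.
Word 10 cannot be D — rule 1 would then fail for every completion. It is P.
The only consistent sequence is: D A A P A A P P P P.
Rule-by-rule: rule 1 holds; rule 2 holds; rule 3 holds; rule 4 holds; rule 5 holds.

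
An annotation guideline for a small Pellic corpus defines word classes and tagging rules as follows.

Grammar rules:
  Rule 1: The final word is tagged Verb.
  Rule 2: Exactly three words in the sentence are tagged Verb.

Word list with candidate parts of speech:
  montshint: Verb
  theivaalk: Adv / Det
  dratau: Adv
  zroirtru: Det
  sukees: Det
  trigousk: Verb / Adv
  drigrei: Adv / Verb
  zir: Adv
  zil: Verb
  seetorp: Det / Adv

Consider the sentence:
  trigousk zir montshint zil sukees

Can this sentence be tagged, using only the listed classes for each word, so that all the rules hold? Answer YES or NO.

NO

Candidates per position — 1:trigousk {Verb,Adv}; 2:zir {Adv}; 3:montshint {Verb}; 4:zil {Verb}; 5:sukees {Det}.
Rule 1 cannot be satisfied by any choice of tags from the lexicon.
So there is no consistent tagging.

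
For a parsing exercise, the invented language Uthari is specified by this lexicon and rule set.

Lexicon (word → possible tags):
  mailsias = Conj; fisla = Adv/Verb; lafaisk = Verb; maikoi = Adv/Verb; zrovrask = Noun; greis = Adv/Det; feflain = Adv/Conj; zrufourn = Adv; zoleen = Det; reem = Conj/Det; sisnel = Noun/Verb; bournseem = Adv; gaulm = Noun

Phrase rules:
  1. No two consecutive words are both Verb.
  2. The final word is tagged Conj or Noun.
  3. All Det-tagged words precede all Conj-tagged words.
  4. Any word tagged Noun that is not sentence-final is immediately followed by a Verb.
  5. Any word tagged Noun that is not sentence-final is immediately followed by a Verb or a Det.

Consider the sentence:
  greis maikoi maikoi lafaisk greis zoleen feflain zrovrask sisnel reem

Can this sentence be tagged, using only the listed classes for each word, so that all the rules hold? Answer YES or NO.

YES

Candidates per position — 1:greis {Adv,Det}; 2:maikoi {Adv,Verb}; 3:maikoi {Adv,Verb}; 4:lafaisk {Verb}; 5:greis {Adv,Det}; 6:zoleen {Det}; 7:feflain {Adv,Conj}; 8:zrovrask {Noun}; 9:sisnel {Noun,Verb}; 10:reem {Conj,Det}.
One satisfying assignment: Adv Verb Adv Verb Adv Det Conj Noun Verb Conj.
Verifying each rule — rule 1 ✓; rule 2 ✓; rule 3 ✓; rule 4 ✓; rule 5 ✓.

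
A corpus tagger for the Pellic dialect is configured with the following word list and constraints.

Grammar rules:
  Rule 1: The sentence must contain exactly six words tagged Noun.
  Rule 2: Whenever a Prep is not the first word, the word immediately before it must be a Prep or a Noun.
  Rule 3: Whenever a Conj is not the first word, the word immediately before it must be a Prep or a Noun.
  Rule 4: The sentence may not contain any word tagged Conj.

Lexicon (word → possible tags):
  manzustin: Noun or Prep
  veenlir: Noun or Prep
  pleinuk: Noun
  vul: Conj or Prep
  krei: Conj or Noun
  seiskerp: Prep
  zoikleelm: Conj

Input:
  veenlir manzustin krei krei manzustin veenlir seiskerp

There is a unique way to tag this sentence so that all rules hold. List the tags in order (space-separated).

Noun Noun Noun Noun Noun Noun Prep

Candidates per position — 1:veenlir {Noun,Prep}; 2:manzustin {Noun,Prep}; 3:krei {Conj,Noun}; 4:krei {Conj,Noun}; 5:manzustin {Noun,Prep}; 6:veenlir {Noun,Prep}; 7:seiskerp {Prep}.
Word 1 cannot be Prep — rule 1 would then fail for every completion. It is Noun.
Word 2 cannot be Prep — rule 1 would then fail for every completion. It is Noun.
Word 3 cannot be Conj — rule 1 would then fail for every completion. It is Noun.
Word 4 cannot be Conj — rule 1 would then fail for every completion. It is Noun.
Word 5 cannot be Prep — rule 1 would then fail for every completion. It is Noun.
Word 6 cannot be Prep — rule 1 would then fail for every completion. It is Noun.
The unique satisfying tagging is: Noun Noun Noun Noun Noun Noun Prep.
Check: rule 1 satisfied; rule 2 satisfied; rule 3 satisfied; rule 4 satisfied.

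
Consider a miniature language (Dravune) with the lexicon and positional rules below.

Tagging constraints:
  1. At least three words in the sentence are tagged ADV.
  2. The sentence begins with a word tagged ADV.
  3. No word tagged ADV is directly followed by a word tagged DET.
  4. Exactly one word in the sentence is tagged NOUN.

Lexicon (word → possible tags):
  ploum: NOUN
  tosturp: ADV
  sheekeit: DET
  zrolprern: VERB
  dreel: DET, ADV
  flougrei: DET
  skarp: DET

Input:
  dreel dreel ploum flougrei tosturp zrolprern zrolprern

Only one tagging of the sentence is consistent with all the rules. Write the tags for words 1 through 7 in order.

ADV ADV NOUN DET ADV VERB VERB

Candidates per position — 1:dreel {DET,ADV}; 2:dreel {DET,ADV}; 3:ploum {NOUN}; 4:flougrei {DET}; 5:tosturp {ADV}; 6:zrolprern {VERB}; 7:zrolprern {VERB}.
Word 1 cannot be DET — rule 1 would then fail for every completion. It is ADV.
Word 2 cannot be DET — rule 1 would then fail for every completion. It is ADV.
So the tagging must be: ADV ADV NOUN DET ADV VERB VERB.
Rule-by-rule: rule 1 ✓; rule 2 ✓; rule 3 ✓; rule 4 ✓.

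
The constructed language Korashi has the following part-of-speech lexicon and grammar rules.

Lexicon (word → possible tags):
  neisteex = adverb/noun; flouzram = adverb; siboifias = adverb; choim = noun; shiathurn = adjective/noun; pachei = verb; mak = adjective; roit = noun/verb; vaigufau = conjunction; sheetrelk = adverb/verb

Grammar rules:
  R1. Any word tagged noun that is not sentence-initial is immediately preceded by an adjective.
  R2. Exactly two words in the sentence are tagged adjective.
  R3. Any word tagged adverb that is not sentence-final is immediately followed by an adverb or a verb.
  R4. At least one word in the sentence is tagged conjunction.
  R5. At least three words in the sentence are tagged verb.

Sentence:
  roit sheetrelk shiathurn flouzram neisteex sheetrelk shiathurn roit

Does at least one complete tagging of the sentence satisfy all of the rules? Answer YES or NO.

NO

Candidates per position — 1:roit {noun,verb}; 2:sheetrelk {adverb,verb}; 3:shiathurn {adjective,noun}; 4:flouzram {adverb}; 5:neisteex {adverb,noun}; 6:sheetrelk {adverb,verb}; 7:shiathurn {adjective,noun}; 8:roit {noun,verb}.
Rule 4 cannot be satisfied by any choice of tags from the lexicon.
So there is no consistent tagging.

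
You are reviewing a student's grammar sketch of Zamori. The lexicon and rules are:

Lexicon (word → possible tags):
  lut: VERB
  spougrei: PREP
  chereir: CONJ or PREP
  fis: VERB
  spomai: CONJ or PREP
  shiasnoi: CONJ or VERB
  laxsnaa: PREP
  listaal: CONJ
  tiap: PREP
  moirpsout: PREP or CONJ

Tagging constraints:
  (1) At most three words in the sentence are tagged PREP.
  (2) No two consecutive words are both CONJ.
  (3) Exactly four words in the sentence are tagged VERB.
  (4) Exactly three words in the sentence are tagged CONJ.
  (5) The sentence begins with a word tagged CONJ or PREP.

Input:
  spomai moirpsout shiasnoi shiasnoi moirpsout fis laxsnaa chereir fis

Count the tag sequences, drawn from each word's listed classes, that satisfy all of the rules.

Candidates per position — 1:spomai {CONJ,PREP}; 2:moirpsout {PREP,CONJ}; 3:shiasnoi {CONJ,VERB}; 4:shiasnoi {CONJ,VERB}; 5:moirpsout {PREP,CONJ}; 6:fis {VERB}; 7:laxsnaa {PREP}; 8:chereir {CONJ,PREP}; 9:fis {VERB}.
There are 64 candidate sequences in total.
The sequences that satisfy every rule: CONJ PREP VERB VERB CONJ VERB PREP CONJ VERB; PREP CONJ VERB VERB CONJ VERB PREP CONJ VERB.
Count = 2.

2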